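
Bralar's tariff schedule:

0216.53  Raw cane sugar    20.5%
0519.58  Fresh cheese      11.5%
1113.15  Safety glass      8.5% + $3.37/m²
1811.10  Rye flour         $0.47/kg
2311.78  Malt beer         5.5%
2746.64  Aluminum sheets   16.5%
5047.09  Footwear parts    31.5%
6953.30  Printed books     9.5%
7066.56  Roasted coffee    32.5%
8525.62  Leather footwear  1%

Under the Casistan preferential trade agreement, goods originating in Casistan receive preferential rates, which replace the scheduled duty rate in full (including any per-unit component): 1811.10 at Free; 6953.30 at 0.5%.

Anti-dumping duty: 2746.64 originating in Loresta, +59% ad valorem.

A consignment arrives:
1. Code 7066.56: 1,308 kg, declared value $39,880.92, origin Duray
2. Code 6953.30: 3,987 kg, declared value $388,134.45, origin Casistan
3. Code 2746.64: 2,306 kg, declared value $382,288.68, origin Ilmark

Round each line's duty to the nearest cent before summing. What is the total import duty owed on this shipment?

$77,979.60

Line 1 (7066.56, Duray, 1,308 kg, $39,880.92):
Base rate for 7066.56 is 32.5%.
Duty = $39,880.92 × 32.5% = $12,961.30.
Line 2 (6953.30, Casistan, 3,987 kg, $388,134.45):
Base rate for 6953.30 is 9.5%.
Origin Casistan qualifies under the Bralar–Casistan agreement and 6953.30 is covered: preferential rate 0.5% applies instead.
Duty = $388,134.45 × 0.5% = $1,940.67.
Line 3 (2746.64, Ilmark, 2,306 kg, $382,288.68):
Base rate for 2746.64 is 16.5%.
The additional-duty order on 2746.64 targets Loresta, not Ilmark; it does not apply.
Duty = $382,288.68 × 16.5% = $63,077.63.
Total = $12,961.30 + $1,940.67 + $63,077.63 = $77,979.60.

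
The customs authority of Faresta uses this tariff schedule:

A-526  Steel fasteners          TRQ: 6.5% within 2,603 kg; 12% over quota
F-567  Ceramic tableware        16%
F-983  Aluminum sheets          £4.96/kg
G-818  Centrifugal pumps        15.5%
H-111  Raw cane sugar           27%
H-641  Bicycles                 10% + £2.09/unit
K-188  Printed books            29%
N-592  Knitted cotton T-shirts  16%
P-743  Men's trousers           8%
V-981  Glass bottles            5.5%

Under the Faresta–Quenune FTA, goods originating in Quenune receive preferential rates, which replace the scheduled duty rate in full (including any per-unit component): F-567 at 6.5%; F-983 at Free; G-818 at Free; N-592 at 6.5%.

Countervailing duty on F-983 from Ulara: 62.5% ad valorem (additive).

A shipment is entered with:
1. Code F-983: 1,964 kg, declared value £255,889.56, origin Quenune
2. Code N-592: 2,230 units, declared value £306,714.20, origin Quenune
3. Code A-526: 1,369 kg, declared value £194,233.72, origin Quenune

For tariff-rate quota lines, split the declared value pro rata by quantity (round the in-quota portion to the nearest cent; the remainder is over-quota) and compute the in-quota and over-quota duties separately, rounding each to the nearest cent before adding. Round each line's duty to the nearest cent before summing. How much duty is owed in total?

Line 1 (F-983, Quenune, 1,964 kg, £255,889.56):
Base rate for F-983 is £4.96/kg.
Origin Quenune qualifies under the Faresta–Quenune agreement and F-983 is covered: preferential rate Free applies instead.
The additional-duty order on F-983 targets Ulara, not Quenune; it does not apply.
Duty = £255,889.56 × 0% = £0.00.
Line 2 (N-592, Quenune, 2,230 units, £306,714.20):
Base rate for N-592 is 16%.
Origin Quenune qualifies under the Faresta–Quenune agreement and N-592 is covered: preferential rate 6.5% applies instead.
Duty = £306,714.20 × 6.5% = £19,936.42.
Line 3 (A-526, Quenune, 1,369 kg, £194,233.72):
Code A-526 is under a tariff-rate quota (threshold 2,603 kg). Quantity 1,369 kg is within the quota, so the in-quota rate 6.5% applies to the full value.
Duty = £194,233.72 × 6.5% = £12,625.19.
Total = £0.00 + £19,936.42 + £12,625.19 = £32,561.61.

£32,561.61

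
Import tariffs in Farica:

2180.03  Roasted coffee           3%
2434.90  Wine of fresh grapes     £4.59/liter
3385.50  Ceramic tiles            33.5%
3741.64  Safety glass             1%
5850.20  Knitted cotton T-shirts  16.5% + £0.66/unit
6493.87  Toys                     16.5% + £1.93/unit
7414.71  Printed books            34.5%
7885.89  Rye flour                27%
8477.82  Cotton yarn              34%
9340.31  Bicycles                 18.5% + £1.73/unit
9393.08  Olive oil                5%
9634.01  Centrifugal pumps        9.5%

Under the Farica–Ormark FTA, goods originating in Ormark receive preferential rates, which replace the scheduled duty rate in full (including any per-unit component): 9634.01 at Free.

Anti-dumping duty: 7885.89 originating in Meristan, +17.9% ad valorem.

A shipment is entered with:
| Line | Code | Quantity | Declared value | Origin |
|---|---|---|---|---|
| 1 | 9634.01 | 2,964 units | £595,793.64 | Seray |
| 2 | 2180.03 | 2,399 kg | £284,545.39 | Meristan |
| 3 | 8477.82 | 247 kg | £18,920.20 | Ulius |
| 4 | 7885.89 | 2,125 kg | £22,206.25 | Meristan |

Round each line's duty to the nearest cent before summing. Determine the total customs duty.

£81,540.24

Line 1 (9634.01, Seray, 2,964 units, £595,793.64):
Base rate for 9634.01 is 9.5%.
9634.01 has an FTA preferential rate, but origin Seray is not Ormark; base rate stands.
Duty = £595,793.64 × 9.5% = £56,600.40.
Line 2 (2180.03, Meristan, 2,399 kg, £284,545.39):
Base rate for 2180.03 is 3%.
Duty = £284,545.39 × 3% = £8,536.36.
Line 3 (8477.82, Ulius, 247 kg, £18,920.20):
Base rate for 8477.82 is 34%.
Duty = £18,920.20 × 34% = £6,432.87.
Line 4 (7885.89, Meristan, 2,125 kg, £22,206.25):
Base rate for 7885.89 is 27%.
Additional duty on 7885.89 from Meristan: +17.9%. Applied ad valorem rate: 27% + 17.9% = 44.9%.
Duty = £22,206.25 × 44.9% = £9,970.61.
Total = £56,600.40 + £8,536.36 + £6,432.87 + £9,970.61 = £81,540.24.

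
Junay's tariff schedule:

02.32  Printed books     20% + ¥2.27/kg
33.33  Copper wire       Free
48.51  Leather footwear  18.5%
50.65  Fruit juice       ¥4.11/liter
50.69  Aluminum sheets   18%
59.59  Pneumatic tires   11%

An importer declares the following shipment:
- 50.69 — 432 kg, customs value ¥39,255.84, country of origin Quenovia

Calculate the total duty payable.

¥7,066.05

Line 1 (50.69, Quenovia, 432 kg, ¥39,255.84):
Base rate for 50.69 is 18%.
Duty = ¥39,255.84 × 18% = ¥7,066.05.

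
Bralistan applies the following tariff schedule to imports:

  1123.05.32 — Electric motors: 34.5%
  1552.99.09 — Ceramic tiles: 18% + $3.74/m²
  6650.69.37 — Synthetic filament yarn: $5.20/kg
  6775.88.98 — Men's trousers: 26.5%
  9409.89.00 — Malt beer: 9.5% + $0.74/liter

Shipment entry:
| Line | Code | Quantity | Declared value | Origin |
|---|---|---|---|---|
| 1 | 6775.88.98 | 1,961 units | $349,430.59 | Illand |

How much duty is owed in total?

Line 1 (6775.88.98, Illand, 1,961 units, $349,430.59):
Base rate for 6775.88.98 is 26.5%.
Duty = $349,430.59 × 26.5% = $92,599.11.

$92,599.11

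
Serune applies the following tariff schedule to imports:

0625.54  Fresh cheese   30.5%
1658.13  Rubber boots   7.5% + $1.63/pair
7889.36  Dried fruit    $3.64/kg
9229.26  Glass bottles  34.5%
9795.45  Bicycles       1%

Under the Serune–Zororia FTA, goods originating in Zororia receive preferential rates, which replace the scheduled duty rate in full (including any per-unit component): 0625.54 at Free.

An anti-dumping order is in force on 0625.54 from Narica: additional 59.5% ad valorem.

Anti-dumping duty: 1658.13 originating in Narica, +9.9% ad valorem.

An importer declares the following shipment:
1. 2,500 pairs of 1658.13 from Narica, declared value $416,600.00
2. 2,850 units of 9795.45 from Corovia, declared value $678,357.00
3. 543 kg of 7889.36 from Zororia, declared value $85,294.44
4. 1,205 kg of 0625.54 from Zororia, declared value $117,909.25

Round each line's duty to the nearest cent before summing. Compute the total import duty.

Line 1 (1658.13, Narica, 2,500 pairs, $416,600.00):
Base rate for 1658.13 is 7.5% + $1.63/pair.
Additional duty on 1658.13 from Narica: +9.9%. Applied ad valorem rate: 7.5% + 9.9% = 17.4%.
Duty = $416,600.00 × 17.4% + 2,500 × $1.63 = $76,563.40.
Line 2 (9795.45, Corovia, 2,850 units, $678,357.00):
Base rate for 9795.45 is 1%.
Duty = $678,357.00 × 1% = $6,783.57.
Line 3 (7889.36, Zororia, 543 kg, $85,294.44):
Base rate for 7889.36 is $3.64/kg.
Origin Zororia is the FTA partner but 7889.36 is not on the preference list; base rate stands.
Duty = 543 × $3.64 = $1,976.52.
Line 4 (0625.54, Zororia, 1,205 kg, $117,909.25):
Base rate for 0625.54 is 30.5%.
Origin Zororia qualifies under the Serune–Zororia agreement and 0625.54 is covered: preferential rate Free applies instead.
The additional-duty order on 0625.54 targets Narica, not Zororia; it does not apply.
Duty = $117,909.25 × 0% = $0.00.
Total = $76,563.40 + $6,783.57 + $1,976.52 + $0.00 = $85,323.49.

$85,323.49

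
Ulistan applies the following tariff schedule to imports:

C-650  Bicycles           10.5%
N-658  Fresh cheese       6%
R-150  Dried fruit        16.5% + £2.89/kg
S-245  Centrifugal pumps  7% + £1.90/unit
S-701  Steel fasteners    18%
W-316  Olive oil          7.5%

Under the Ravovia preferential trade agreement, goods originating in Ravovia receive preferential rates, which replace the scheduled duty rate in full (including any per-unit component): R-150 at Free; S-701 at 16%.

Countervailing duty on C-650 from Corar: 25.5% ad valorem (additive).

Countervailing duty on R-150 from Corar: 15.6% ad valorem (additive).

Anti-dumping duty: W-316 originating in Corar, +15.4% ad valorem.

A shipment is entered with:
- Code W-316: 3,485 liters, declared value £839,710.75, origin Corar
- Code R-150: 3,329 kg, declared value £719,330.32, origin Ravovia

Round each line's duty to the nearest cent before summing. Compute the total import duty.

Line 1 (W-316, Corar, 3,485 liters, £839,710.75):
Base rate for W-316 is 7.5%.
Additional duty on W-316 from Corar: +15.4%. Applied ad valorem rate: 7.5% + 15.4% = 22.9%.
Duty = £839,710.75 × 22.9% = £192,293.76.
Line 2 (R-150, Ravovia, 3,329 kg, £719,330.32):
Base rate for R-150 is 16.5% + £2.89/kg.
Origin Ravovia qualifies under the Ulistan–Ravovia agreement and R-150 is covered: preferential rate Free applies instead.
The additional-duty order on R-150 targets Corar, not Ravovia; it does not apply.
Duty = £719,330.32 × 0% = £0.00.
Total = £192,293.76 + £0.00 = £192,293.76.

£192,293.76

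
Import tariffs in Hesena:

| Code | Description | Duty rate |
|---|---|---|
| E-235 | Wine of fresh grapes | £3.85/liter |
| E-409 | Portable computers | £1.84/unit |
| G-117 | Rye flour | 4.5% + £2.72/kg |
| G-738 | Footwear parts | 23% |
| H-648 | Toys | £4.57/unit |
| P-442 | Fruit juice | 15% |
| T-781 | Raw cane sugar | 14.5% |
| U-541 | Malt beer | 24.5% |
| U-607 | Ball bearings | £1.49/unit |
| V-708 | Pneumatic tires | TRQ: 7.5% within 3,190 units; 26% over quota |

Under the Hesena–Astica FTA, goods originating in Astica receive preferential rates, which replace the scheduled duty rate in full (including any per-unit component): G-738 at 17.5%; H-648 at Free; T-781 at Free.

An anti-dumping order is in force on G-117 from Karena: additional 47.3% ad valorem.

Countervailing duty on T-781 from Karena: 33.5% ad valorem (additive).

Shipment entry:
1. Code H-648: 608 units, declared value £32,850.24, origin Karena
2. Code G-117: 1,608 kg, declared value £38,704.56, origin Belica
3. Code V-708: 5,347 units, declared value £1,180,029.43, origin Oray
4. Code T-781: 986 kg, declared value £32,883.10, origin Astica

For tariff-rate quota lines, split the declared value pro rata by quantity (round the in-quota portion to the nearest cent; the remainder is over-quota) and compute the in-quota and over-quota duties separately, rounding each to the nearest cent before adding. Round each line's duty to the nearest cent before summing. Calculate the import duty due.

Line 1 (H-648, Karena, 608 units, £32,850.24):
Base rate for H-648 is £4.57/unit.
H-648 has an FTA preferential rate, but origin Karena is not Astica; base rate stands.
Duty = 608 × £4.57 = £2,778.56.
Line 2 (G-117, Belica, 1,608 kg, £38,704.56):
Base rate for G-117 is 4.5% + £2.72/kg.
The additional-duty order on G-117 targets Karena, not Belica; it does not apply.
Duty = £38,704.56 × 4.5% + 1,608 × £2.72 = £6,115.47.
Line 3 (V-708, Oray, 5,347 units, £1,180,029.43):
Code V-708 is under a tariff-rate quota (threshold 3,190 units). In-quota: 3,190 units at 7.5%; over-quota: 2,157 units at 26%.
Pro-rata value split: in-quota = £1,180,029.43 × 3,190/5,347 = £704,001.10; over-quota = £1,180,029.43 − £704,001.10 = £476,028.33.
In-quota duty = £704,001.10 × 7.5% = £52,800.08. Over-quota duty = £476,028.33 × 26% = £123,767.37.
Line duty = £52,800.08 + £123,767.37 = £176,567.45.
Line 4 (T-781, Astica, 986 kg, £32,883.10):
Base rate for T-781 is 14.5%.
Origin Astica qualifies under the Hesena–Astica agreement and T-781 is covered: preferential rate Free applies instead.
The additional-duty order on T-781 targets Karena, not Astica; it does not apply.
Duty = £32,883.10 × 0% = £0.00.
Total = £2,778.56 + £6,115.47 + £176,567.45 + £0.00 = £185,461.48.

£185,461.48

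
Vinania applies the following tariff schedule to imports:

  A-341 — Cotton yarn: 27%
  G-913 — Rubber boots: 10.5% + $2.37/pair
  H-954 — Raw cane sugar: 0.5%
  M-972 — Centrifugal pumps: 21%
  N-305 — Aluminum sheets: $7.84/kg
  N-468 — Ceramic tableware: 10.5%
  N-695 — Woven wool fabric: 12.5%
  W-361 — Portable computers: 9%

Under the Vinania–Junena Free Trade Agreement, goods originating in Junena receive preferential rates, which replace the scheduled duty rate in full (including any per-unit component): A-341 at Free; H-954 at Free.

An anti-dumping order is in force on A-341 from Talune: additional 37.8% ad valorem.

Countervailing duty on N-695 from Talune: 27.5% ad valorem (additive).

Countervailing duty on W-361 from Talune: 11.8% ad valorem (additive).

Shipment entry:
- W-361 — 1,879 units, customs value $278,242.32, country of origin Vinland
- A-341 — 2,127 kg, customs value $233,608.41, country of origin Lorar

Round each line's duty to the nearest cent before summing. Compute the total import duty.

$88,116.08

Line 1 (W-361, Vinland, 1,879 units, $278,242.32):
Base rate for W-361 is 9%.
The additional-duty order on W-361 targets Talune, not Vinland; it does not apply.
Duty = $278,242.32 × 9% = $25,041.81.
Line 2 (A-341, Lorar, 2,127 kg, $233,608.41):
Base rate for A-341 is 27%.
A-341 has an FTA preferential rate, but origin Lorar is not Junena; base rate stands.
The additional-duty order on A-341 targets Talune, not Lorar; it does not apply.
Duty = $233,608.41 × 27% = $63,074.27.
Total = $25,041.81 + $63,074.27 = $88,116.08.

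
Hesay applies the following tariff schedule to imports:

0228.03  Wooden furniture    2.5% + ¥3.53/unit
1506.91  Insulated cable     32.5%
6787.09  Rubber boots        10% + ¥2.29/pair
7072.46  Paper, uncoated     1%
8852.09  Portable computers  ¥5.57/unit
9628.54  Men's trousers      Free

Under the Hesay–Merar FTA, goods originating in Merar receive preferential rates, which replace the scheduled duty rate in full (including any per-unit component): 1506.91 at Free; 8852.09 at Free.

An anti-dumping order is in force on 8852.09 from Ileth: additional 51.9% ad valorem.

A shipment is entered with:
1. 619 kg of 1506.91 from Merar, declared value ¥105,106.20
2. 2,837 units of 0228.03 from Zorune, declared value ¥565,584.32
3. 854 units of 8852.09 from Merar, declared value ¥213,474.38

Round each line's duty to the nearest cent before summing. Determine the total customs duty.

Line 1 (1506.91, Merar, 619 kg, ¥105,106.20):
Base rate for 1506.91 is 32.5%.
Origin Merar qualifies under the Hesay–Merar agreement and 1506.91 is covered: preferential rate Free applies instead.
Duty = ¥105,106.20 × 0% = ¥0.00.
Line 2 (0228.03, Zorune, 2,837 units, ¥565,584.32):
Base rate for 0228.03 is 2.5% + ¥3.53/unit.
Duty = ¥565,584.32 × 2.5% + 2,837 × ¥3.53 = ¥24,154.22.
Line 3 (8852.09, Merar, 854 units, ¥213,474.38):
Base rate for 8852.09 is ¥5.57/unit.
Origin Merar qualifies under the Hesay–Merar agreement and 8852.09 is covered: preferential rate Free applies instead.
The additional-duty order on 8852.09 targets Ileth, not Merar; it does not apply.
Duty = ¥213,474.38 × 0% = ¥0.00.
Total = ¥0.00 + ¥24,154.22 + ¥0.00 = ¥24,154.22.

¥24,154.22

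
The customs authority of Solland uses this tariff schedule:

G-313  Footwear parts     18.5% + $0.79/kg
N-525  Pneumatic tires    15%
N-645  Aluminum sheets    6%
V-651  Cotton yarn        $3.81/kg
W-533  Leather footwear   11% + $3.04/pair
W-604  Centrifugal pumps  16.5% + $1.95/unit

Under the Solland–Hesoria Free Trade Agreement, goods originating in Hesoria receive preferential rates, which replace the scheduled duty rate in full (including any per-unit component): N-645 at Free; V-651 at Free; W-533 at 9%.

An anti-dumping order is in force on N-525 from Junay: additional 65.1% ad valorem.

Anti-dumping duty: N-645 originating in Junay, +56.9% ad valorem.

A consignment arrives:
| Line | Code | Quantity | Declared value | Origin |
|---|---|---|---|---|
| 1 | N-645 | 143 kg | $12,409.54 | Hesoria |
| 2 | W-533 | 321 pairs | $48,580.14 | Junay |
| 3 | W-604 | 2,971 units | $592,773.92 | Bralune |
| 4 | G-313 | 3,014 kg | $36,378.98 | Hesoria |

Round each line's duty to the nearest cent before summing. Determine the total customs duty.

Line 1 (N-645, Hesoria, 143 kg, $12,409.54):
Base rate for N-645 is 6%.
Origin Hesoria qualifies under the Solland–Hesoria agreement and N-645 is covered: preferential rate Free applies instead.
The additional-duty order on N-645 targets Junay, not Hesoria; it does not apply.
Duty = $12,409.54 × 0% = $0.00.
Line 2 (W-533, Junay, 321 pairs, $48,580.14):
Base rate for W-533 is 11% + $3.04/pair.
W-533 has an FTA preferential rate, but origin Junay is not Hesoria; base rate stands.
Duty = $48,580.14 × 11% + 321 × $3.04 = $6,319.66.
Line 3 (W-604, Bralune, 2,971 units, $592,773.92):
Base rate for W-604 is 16.5% + $1.95/unit.
Duty = $592,773.92 × 16.5% + 2,971 × $1.95 = $103,601.15.
Line 4 (G-313, Hesoria, 3,014 kg, $36,378.98):
Base rate for G-313 is 18.5% + $0.79/kg.
Origin Hesoria is the FTA partner but G-313 is not on the preference list; base rate stands.
Duty = $36,378.98 × 18.5% + 3,014 × $0.79 = $9,111.17.
Total = $0.00 + $6,319.66 + $103,601.15 + $9,111.17 = $119,031.98.

$119,031.98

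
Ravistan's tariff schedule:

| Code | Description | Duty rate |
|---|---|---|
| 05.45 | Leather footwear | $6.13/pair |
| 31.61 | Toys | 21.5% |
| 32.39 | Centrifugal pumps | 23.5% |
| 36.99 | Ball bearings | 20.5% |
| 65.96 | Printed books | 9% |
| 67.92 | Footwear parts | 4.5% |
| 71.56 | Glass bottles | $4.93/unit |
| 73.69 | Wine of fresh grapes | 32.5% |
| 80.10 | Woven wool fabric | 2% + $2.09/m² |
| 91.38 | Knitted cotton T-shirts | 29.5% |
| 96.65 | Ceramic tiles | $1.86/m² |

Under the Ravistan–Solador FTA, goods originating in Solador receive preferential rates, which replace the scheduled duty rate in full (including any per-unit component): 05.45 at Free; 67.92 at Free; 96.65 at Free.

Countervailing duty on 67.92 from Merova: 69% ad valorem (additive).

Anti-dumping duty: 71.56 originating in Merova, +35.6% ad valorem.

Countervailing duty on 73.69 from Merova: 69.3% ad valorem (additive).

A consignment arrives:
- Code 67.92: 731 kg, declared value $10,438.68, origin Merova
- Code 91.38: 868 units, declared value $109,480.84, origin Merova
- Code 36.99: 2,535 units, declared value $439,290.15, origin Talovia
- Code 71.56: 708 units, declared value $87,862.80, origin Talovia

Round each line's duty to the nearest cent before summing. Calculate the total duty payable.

$133,514.20

Line 1 (67.92, Merova, 731 kg, $10,438.68):
Base rate for 67.92 is 4.5%.
67.92 has an FTA preferential rate, but origin Merova is not Solador; base rate stands.
Additional duty on 67.92 from Merova: +69%. Applied ad valorem rate: 4.5% + 69% = 73.5%.
Duty = $10,438.68 × 73.5% = $7,672.43.
Line 2 (91.38, Merova, 868 units, $109,480.84):
Base rate for 91.38 is 29.5%.
Duty = $109,480.84 × 29.5% = $32,296.85.
Line 3 (36.99, Talovia, 2,535 units, $439,290.15):
Base rate for 36.99 is 20.5%.
Duty = $439,290.15 × 20.5% = $90,054.48.
Line 4 (71.56, Talovia, 708 units, $87,862.80):
Base rate for 71.56 is $4.93/unit.
The additional-duty order on 71.56 targets Merova, not Talovia; it does not apply.
Duty = 708 × $4.93 = $3,490.44.
Total = $7,672.43 + $32,296.85 + $90,054.48 + $3,490.44 = $133,514.20.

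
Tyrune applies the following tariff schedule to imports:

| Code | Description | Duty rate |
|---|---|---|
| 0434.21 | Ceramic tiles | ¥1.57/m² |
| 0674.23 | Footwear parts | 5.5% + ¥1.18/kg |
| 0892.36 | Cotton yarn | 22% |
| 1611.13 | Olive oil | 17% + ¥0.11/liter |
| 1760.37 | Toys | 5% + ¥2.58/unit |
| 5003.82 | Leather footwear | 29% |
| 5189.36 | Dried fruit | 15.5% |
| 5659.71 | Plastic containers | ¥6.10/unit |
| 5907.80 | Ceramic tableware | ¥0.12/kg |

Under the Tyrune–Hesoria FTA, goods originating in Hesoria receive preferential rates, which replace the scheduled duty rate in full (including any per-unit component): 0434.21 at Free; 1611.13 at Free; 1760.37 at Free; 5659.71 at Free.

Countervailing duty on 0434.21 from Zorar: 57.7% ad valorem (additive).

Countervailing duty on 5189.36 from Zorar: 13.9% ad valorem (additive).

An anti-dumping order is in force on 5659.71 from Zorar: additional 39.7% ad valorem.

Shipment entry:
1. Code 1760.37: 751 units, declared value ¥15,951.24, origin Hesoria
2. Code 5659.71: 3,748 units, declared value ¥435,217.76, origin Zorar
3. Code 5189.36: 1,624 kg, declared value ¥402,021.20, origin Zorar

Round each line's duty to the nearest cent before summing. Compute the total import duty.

¥313,838.48

Line 1 (1760.37, Hesoria, 751 units, ¥15,951.24):
Base rate for 1760.37 is 5% + ¥2.58/unit.
Origin Hesoria qualifies under the Tyrune–Hesoria agreement and 1760.37 is covered: preferential rate Free applies instead.
Duty = ¥15,951.24 × 0% = ¥0.00.
Line 2 (5659.71, Zorar, 3,748 units, ¥435,217.76):
Base rate for 5659.71 is ¥6.10/unit.
5659.71 has an FTA preferential rate, but origin Zorar is not Hesoria; base rate stands.
Additional duty on 5659.71 from Zorar: +39.7% ad valorem. Applied ad valorem rate = 39.7%.
Duty = ¥435,217.76 × 39.7% + 3,748 × ¥6.10 = ¥195,644.25.
Line 3 (5189.36, Zorar, 1,624 kg, ¥402,021.20):
Base rate for 5189.36 is 15.5%.
Additional duty on 5189.36 from Zorar: +13.9%. Applied ad valorem rate: 15.5% + 13.9% = 29.4%.
Duty = ¥402,021.20 × 29.4% = ¥118,194.23.
Total = ¥0.00 + ¥195,644.25 + ¥118,194.23 = ¥313,838.48.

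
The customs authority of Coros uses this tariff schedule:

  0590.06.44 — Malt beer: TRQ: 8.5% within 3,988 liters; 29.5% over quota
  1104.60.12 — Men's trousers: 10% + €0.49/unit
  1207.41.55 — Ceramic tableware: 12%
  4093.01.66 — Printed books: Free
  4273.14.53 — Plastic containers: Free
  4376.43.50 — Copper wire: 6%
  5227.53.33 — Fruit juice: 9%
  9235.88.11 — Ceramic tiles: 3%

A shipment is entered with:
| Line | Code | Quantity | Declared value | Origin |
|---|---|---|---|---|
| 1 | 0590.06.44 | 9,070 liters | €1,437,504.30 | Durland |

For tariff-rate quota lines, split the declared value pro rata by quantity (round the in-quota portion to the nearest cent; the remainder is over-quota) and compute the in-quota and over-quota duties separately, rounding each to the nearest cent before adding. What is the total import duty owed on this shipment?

Line 1 (0590.06.44, Durland, 9,070 liters, €1,437,504.30):
Code 0590.06.44 is under a tariff-rate quota (threshold 3,988 liters). In-quota: 3,988 liters at 8.5%; over-quota: 5,082 liters at 29.5%.
Pro-rata value split: in-quota = €1,437,504.30 × 3,988/9,070 = €632,058.12; over-quota = €1,437,504.30 − €632,058.12 = €805,446.18.
In-quota duty = €632,058.12 × 8.5% = €53,724.94. Over-quota duty = €805,446.18 × 29.5% = €237,606.62.
Line duty = €53,724.94 + €237,606.62 = €291,331.56.

€291,331.56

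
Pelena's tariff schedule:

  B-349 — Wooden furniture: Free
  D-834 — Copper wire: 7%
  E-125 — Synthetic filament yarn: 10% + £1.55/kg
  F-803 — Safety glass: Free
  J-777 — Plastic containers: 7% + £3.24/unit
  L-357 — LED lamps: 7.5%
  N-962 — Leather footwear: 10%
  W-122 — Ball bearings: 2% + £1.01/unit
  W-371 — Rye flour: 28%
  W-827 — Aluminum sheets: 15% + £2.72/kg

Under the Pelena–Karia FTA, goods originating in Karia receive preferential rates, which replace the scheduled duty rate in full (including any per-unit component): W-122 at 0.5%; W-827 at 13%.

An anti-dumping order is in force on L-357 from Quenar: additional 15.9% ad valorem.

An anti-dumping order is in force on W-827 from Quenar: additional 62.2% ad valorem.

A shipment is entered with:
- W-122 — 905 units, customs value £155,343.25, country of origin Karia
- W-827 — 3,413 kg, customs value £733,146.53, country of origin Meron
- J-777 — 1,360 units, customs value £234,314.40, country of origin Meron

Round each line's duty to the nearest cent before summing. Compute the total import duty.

£140,840.47

Line 1 (W-122, Karia, 905 units, £155,343.25):
Base rate for W-122 is 2% + £1.01/unit.
Origin Karia qualifies under the Pelena–Karia agreement and W-122 is covered: preferential rate 0.5% applies instead.
Duty = £155,343.25 × 0.5% = £776.72.
Line 2 (W-827, Meron, 3,413 kg, £733,146.53):
Base rate for W-827 is 15% + £2.72/kg.
W-827 has an FTA preferential rate, but origin Meron is not Karia; base rate stands.
The additional-duty order on W-827 targets Quenar, not Meron; it does not apply.
Duty = £733,146.53 × 15% + 3,413 × £2.72 = £119,255.34.
Line 3 (J-777, Meron, 1,360 units, £234,314.40):
Base rate for J-777 is 7% + £3.24/unit.
Duty = £234,314.40 × 7% + 1,360 × £3.24 = £20,808.41.
Total = £776.72 + £119,255.34 + £20,808.41 = £140,840.47.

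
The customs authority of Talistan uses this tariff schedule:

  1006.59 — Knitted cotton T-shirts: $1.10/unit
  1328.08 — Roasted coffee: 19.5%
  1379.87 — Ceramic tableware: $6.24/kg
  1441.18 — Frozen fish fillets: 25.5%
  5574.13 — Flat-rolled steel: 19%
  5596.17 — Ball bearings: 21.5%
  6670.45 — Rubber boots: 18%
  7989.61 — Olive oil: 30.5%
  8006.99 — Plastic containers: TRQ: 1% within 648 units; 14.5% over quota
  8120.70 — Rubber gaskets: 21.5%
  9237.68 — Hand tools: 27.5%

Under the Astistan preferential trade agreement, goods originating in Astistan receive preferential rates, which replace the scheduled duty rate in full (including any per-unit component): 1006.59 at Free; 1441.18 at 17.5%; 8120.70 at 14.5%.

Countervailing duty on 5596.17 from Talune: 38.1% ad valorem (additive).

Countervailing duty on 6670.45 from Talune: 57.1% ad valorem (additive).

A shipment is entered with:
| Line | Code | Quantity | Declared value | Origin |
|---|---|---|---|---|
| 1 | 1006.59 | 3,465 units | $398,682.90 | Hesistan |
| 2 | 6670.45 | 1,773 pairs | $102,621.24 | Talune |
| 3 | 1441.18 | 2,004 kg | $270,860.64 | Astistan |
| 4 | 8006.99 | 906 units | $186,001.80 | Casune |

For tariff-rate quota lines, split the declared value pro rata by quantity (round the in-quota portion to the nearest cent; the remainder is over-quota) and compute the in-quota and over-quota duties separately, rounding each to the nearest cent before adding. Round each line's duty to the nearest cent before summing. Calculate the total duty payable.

$137,291.27

Line 1 (1006.59, Hesistan, 3,465 units, $398,682.90):
Base rate for 1006.59 is $1.10/unit.
1006.59 has an FTA preferential rate, but origin Hesistan is not Astistan; base rate stands.
Duty = 3,465 × $1.10 = $3,811.50.
Line 2 (6670.45, Talune, 1,773 pairs, $102,621.24):
Base rate for 6670.45 is 18%.
Additional duty on 6670.45 from Talune: +57.1%. Applied ad valorem rate: 18% + 57.1% = 75.1%.
Duty = $102,621.24 × 75.1% = $77,068.55.
Line 3 (1441.18, Astistan, 2,004 kg, $270,860.64):
Base rate for 1441.18 is 25.5%.
Origin Astistan qualifies under the Talistan–Astistan agreement and 1441.18 is covered: preferential rate 17.5% applies instead.
Duty = $270,860.64 × 17.5% = $47,400.61.
Line 4 (8006.99, Casune, 906 units, $186,001.80):
Code 8006.99 is under a tariff-rate quota (threshold 648 units). In-quota: 648 units at 1%; over-quota: 258 units at 14.5%.
Pro-rata value split: in-quota = $186,001.80 × 648/906 = $133,034.40; over-quota = $186,001.80 − $133,034.40 = $52,967.40.
In-quota duty = $133,034.40 × 1% = $1,330.34. Over-quota duty = $52,967.40 × 14.5% = $7,680.27.
Line duty = $1,330.34 + $7,680.27 = $9,010.61.
Total = $3,811.50 + $77,068.55 + $47,400.61 + $9,010.61 = $137,291.27.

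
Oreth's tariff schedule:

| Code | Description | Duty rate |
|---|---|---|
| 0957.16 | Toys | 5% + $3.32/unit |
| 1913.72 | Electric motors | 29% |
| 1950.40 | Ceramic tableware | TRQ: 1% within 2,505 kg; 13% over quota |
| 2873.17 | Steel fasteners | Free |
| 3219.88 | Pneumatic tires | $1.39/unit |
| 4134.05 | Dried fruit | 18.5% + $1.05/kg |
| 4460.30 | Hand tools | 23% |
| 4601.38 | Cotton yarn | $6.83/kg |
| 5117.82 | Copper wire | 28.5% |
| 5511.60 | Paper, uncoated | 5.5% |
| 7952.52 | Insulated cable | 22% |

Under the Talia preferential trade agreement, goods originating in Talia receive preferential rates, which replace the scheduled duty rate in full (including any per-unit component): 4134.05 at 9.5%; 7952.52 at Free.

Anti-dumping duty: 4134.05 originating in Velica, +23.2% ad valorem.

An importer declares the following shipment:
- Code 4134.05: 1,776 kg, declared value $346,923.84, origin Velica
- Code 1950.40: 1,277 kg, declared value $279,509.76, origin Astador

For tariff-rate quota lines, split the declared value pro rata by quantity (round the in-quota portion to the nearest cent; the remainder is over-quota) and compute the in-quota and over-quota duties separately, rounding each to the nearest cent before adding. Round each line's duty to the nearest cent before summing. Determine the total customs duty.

$149,327.14

Line 1 (4134.05, Velica, 1,776 kg, $346,923.84):
Base rate for 4134.05 is 18.5% + $1.05/kg.
4134.05 has an FTA preferential rate, but origin Velica is not Talia; base rate stands.
Additional duty on 4134.05 from Velica: +23.2%. Applied ad valorem rate: 18.5% + 23.2% = 41.7%.
Duty = $346,923.84 × 41.7% + 1,776 × $1.05 = $146,532.04.
Line 2 (1950.40, Astador, 1,277 kg, $279,509.76):
Code 1950.40 is under a tariff-rate quota (threshold 2,505 kg). Quantity 1,277 kg is within the quota, so the in-quota rate 1% applies to the full value.
Duty = $279,509.76 × 1% = $2,795.10.
Total = $146,532.04 + $2,795.10 = $149,327.14.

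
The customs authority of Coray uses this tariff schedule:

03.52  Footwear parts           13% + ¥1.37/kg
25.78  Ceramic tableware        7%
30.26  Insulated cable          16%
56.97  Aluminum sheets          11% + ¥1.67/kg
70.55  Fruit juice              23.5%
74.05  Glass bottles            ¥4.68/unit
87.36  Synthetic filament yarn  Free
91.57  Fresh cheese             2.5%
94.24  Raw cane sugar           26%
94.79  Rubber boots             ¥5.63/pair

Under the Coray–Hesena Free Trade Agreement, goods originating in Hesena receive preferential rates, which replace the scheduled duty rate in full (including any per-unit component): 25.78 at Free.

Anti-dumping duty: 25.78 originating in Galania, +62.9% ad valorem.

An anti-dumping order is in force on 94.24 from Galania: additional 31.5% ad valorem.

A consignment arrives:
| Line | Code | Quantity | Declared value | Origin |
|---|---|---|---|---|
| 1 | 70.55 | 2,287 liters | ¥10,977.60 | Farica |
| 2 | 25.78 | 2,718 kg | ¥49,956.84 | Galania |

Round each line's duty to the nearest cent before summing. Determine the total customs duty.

¥37,499.57

Line 1 (70.55, Farica, 2,287 liters, ¥10,977.60):
Base rate for 70.55 is 23.5%.
Duty = ¥10,977.60 × 23.5% = ¥2,579.74.
Line 2 (25.78, Galania, 2,718 kg, ¥49,956.84):
Base rate for 25.78 is 7%.
25.78 has an FTA preferential rate, but origin Galania is not Hesena; base rate stands.
Additional duty on 25.78 from Galania: +62.9%. Applied ad valorem rate: 7% + 62.9% = 69.9%.
Duty = ¥49,956.84 × 69.9% = ¥34,919.83.
Total = ¥2,579.74 + ¥34,919.83 = ¥37,499.57.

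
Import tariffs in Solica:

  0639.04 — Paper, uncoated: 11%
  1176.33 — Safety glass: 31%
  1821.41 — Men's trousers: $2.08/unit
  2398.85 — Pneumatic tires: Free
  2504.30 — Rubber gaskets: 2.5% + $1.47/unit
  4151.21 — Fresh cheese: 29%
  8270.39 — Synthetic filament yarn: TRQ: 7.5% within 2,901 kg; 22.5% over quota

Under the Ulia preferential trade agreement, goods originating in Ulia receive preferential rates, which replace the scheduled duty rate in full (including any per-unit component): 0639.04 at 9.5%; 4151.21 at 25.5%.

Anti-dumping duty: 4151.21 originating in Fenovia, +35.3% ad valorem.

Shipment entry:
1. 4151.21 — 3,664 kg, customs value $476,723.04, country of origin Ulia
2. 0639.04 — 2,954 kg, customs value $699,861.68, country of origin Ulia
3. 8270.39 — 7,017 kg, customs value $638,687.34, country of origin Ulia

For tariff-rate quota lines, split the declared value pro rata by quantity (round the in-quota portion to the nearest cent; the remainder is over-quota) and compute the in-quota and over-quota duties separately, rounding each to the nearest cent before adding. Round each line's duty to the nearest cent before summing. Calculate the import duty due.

$292,148.54

Line 1 (4151.21, Ulia, 3,664 kg, $476,723.04):
Base rate for 4151.21 is 29%.
Origin Ulia qualifies under the Solica–Ulia agreement and 4151.21 is covered: preferential rate 25.5% applies instead.
The additional-duty order on 4151.21 targets Fenovia, not Ulia; it does not apply.
Duty = $476,723.04 × 25.5% = $121,564.38.
Line 2 (0639.04, Ulia, 2,954 kg, $699,861.68):
Base rate for 0639.04 is 11%.
Origin Ulia qualifies under the Solica–Ulia agreement and 0639.04 is covered: preferential rate 9.5% applies instead.
Duty = $699,861.68 × 9.5% = $66,486.86.
Line 3 (8270.39, Ulia, 7,017 kg, $638,687.34):
Code 8270.39 is under a tariff-rate quota (threshold 2,901 kg). In-quota: 2,901 kg at 7.5%; over-quota: 4,116 kg at 22.5%.
Pro-rata value split: in-quota = $638,687.34 × 2,901/7,017 = $264,049.02; over-quota = $638,687.34 − $264,049.02 = $374,638.32.
In-quota duty = $264,049.02 × 7.5% = $19,803.68. Over-quota duty = $374,638.32 × 22.5% = $84,293.62.
Line duty = $19,803.68 + $84,293.62 = $104,097.30.
Total = $121,564.38 + $66,486.86 + $104,097.30 = $292,148.54.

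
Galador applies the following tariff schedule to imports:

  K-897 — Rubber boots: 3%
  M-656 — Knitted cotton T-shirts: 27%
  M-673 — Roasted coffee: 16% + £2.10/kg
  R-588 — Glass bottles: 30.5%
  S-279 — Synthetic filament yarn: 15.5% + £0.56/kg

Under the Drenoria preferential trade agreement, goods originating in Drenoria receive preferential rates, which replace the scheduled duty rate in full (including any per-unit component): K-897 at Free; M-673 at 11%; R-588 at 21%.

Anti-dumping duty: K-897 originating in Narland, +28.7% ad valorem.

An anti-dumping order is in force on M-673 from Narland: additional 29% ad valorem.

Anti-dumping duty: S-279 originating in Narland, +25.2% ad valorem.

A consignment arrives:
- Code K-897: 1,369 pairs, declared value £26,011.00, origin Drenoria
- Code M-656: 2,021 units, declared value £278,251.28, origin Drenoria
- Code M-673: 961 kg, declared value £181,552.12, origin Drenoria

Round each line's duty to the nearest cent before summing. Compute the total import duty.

£95,098.58

Line 1 (K-897, Drenoria, 1,369 pairs, £26,011.00):
Base rate for K-897 is 3%.
Origin Drenoria qualifies under the Galador–Drenoria agreement and K-897 is covered: preferential rate Free applies instead.
The additional-duty order on K-897 targets Narland, not Drenoria; it does not apply.
Duty = £26,011.00 × 0% = £0.00.
Line 2 (M-656, Drenoria, 2,021 units, £278,251.28):
Base rate for M-656 is 27%.
Origin Drenoria is the FTA partner but M-656 is not on the preference list; base rate stands.
Duty = £278,251.28 × 27% = £75,127.85.
Line 3 (M-673, Drenoria, 961 kg, £181,552.12):
Base rate for M-673 is 16% + £2.10/kg.
Origin Drenoria qualifies under the Galador–Drenoria agreement and M-673 is covered: preferential rate 11% applies instead.
The additional-duty order on M-673 targets Narland, not Drenoria; it does not apply.
Duty = £181,552.12 × 11% = £19,970.73.
Total = £0.00 + £75,127.85 + £19,970.73 = £95,098.58.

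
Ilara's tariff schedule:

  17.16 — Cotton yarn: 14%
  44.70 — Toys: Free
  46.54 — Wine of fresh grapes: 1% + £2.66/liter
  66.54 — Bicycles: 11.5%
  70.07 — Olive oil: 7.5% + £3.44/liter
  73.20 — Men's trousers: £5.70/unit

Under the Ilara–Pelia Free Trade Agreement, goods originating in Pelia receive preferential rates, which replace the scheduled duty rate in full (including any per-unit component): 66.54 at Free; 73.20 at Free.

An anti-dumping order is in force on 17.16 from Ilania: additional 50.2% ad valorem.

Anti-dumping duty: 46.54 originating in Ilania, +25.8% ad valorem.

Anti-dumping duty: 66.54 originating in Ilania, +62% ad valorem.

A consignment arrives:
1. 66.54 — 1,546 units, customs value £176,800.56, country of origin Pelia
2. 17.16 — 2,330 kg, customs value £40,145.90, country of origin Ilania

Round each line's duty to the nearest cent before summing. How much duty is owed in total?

Line 1 (66.54, Pelia, 1,546 units, £176,800.56):
Base rate for 66.54 is 11.5%.
Origin Pelia qualifies under the Ilara–Pelia agreement and 66.54 is covered: preferential rate Free applies instead.
The additional-duty order on 66.54 targets Ilania, not Pelia; it does not apply.
Duty = £176,800.56 × 0% = £0.00.
Line 2 (17.16, Ilania, 2,330 kg, £40,145.90):
Base rate for 17.16 is 14%.
Additional duty on 17.16 from Ilania: +50.2%. Applied ad valorem rate: 14% + 50.2% = 64.2%.
Duty = £40,145.90 × 64.2% = £25,773.67.
Total = £0.00 + £25,773.67 = £25,773.67.

£25,773.67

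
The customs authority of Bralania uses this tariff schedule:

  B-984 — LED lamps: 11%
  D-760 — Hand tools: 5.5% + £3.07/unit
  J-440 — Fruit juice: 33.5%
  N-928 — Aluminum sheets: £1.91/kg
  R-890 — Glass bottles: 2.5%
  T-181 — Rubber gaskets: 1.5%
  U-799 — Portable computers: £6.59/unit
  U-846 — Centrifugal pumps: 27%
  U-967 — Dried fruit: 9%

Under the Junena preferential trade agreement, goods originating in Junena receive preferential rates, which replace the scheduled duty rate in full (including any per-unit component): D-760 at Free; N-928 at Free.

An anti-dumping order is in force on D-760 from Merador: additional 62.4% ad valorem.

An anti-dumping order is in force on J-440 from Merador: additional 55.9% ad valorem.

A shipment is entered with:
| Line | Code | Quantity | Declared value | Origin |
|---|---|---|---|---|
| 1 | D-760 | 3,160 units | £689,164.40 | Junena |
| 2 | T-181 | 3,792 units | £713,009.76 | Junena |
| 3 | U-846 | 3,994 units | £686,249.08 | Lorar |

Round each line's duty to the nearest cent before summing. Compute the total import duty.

Line 1 (D-760, Junena, 3,160 units, £689,164.40):
Base rate for D-760 is 5.5% + £3.07/unit.
Origin Junena qualifies under the Bralania–Junena agreement and D-760 is covered: preferential rate Free applies instead.
The additional-duty order on D-760 targets Merador, not Junena; it does not apply.
Duty = £689,164.40 × 0% = £0.00.
Line 2 (T-181, Junena, 3,792 units, £713,009.76):
Base rate for T-181 is 1.5%.
Origin Junena is the FTA partner but T-181 is not on the preference list; base rate stands.
Duty = £713,009.76 × 1.5% = £10,695.15.
Line 3 (U-846, Lorar, 3,994 units, £686,249.08):
Base rate for U-846 is 27%.
Duty = £686,249.08 × 27% = £185,287.25.
Total = £0.00 + £10,695.15 + £185,287.25 = £195,982.40.

£195,982.40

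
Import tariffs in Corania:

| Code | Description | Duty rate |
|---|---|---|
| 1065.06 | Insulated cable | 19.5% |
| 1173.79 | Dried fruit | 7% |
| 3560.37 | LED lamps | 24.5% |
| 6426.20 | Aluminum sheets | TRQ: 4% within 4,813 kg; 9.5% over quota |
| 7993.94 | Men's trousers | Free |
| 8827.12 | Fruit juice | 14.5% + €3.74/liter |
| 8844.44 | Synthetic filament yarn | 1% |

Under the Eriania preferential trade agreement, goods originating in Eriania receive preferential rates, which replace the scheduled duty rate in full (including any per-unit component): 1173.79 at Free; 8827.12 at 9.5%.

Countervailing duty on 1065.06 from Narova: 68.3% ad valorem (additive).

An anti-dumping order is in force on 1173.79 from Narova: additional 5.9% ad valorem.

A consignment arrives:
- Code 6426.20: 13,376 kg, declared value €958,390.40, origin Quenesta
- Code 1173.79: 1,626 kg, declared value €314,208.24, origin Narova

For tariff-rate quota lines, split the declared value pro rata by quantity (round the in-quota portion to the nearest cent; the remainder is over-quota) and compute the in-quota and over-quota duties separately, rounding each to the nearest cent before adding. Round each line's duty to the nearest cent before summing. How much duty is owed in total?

Line 1 (6426.20, Quenesta, 13,376 kg, €958,390.40):
Code 6426.20 is under a tariff-rate quota (threshold 4,813 kg). In-quota: 4,813 kg at 4%; over-quota: 8,563 kg at 9.5%.
Pro-rata value split: in-quota = €958,390.40 × 4,813/13,376 = €344,851.45; over-quota = €958,390.40 − €344,851.45 = €613,538.95.
In-quota duty = €344,851.45 × 4% = €13,794.06. Over-quota duty = €613,538.95 × 9.5% = €58,286.20.
Line duty = €13,794.06 + €58,286.20 = €72,080.26.
Line 2 (1173.79, Narova, 1,626 kg, €314,208.24):
Base rate for 1173.79 is 7%.
1173.79 has an FTA preferential rate, but origin Narova is not Eriania; base rate stands.
Additional duty on 1173.79 from Narova: +5.9%. Applied ad valorem rate: 7% + 5.9% = 12.9%.
Duty = €314,208.24 × 12.9% = €40,532.86.
Total = €72,080.26 + €40,532.86 = €112,613.12.

€112,613.12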